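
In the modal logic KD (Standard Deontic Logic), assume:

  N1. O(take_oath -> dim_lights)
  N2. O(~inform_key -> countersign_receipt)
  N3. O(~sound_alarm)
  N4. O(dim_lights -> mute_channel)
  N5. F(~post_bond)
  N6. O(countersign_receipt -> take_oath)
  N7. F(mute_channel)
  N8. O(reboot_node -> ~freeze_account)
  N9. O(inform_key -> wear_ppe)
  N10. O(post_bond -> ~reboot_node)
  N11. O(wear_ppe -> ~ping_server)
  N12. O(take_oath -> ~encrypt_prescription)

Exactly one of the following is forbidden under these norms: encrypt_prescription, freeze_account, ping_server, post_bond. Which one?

ping_server

Premise 7 is F(mute_channel), i.e. O(~mute_channel).
Premise 4 is O(dim_lights -> mute_channel); contrapositively O(~mute_channel -> ~dim_lights). Since O(~mute_channel) holds, K gives O(~dim_lights).
Premise 1, O(take_oath -> dim_lights), contraposes to O(~dim_lights -> ~take_oath); with O(~dim_lights) we get O(~take_oath).
Premise 6 is O(countersign_receipt -> take_oath); contrapositively O(~take_oath -> ~countersign_receipt). Since O(~take_oath) holds, K gives O(~countersign_receipt).
Premise 2 is O(~inform_key -> countersign_receipt); contrapositively O(~countersign_receipt -> inform_key). Since O(~countersign_receipt) holds, K gives O(inform_key).
With premise 9, O(inform_key -> wear_ppe), the K-axiom yields O(wear_ppe).
From O(wear_ppe) and premise 11, O(wear_ppe -> ~ping_server), we obtain O(~ping_server).
So O(~ping_server) holds, i.e. ping_server is forbidden. None of the other listed options is forbidden under the premises.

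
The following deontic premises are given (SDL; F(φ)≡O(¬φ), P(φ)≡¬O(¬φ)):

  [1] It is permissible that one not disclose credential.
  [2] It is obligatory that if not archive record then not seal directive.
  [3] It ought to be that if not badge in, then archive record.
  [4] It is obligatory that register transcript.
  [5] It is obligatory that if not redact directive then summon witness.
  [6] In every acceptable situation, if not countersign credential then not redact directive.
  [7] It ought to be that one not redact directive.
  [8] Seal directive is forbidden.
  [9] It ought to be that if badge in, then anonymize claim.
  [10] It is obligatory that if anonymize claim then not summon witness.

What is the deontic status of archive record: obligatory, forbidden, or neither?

Obligatory

Premise 7 gives O(¬redact_directive).
Applying K to premise 5 (O(¬redact_directive → summon_witness)) and O(¬redact_directive) yields O(summon_witness).
Premise 10 is O(anonymize_claim → ¬summon_witness); contrapositively O(summon_witness → ¬anonymize_claim). Since O(summon_witness) holds, K gives O(¬anonymize_claim).
Premise 9, O(badge_in → anonymize_claim), contraposes to O(¬anonymize_claim → ¬badge_in); with O(¬anonymize_claim) we get O(¬badge_in).
Applying K to premise 3 (O(¬badge_in → archive_record)) and O(¬badge_in) yields O(archive_record).
Premises 1, 2, 4, 6, 8 do not contribute to this derivation.
Hence archive_record is obligatory.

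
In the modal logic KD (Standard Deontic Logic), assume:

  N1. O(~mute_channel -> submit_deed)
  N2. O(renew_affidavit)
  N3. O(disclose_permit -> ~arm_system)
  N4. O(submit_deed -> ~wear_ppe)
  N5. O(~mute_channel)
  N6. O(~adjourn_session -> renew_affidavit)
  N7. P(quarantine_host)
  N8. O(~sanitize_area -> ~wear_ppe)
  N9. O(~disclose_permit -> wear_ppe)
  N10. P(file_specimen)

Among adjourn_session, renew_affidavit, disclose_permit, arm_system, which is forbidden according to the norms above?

Premise 5 states O(~mute_channel) outright.
With premise 1, O(~mute_channel -> submit_deed), the K-axiom yields O(submit_deed).
Premise 4 is O(submit_deed -> ~wear_ppe); since O(submit_deed), deontic closure gives O(~wear_ppe).
The contrapositive of premise 9 (O(~disclose_permit -> wear_ppe)) is O(~wear_ppe -> disclose_permit), and O(~wear_ppe) is already established, so O(disclose_permit).
Applying K to premise 3 (O(disclose_permit -> ~arm_system)) and O(disclose_permit) yields O(~arm_system).
So O(~arm_system) holds, i.e. arm_system is forbidden. None of the other listed options is forbidden under the premises.

arm_system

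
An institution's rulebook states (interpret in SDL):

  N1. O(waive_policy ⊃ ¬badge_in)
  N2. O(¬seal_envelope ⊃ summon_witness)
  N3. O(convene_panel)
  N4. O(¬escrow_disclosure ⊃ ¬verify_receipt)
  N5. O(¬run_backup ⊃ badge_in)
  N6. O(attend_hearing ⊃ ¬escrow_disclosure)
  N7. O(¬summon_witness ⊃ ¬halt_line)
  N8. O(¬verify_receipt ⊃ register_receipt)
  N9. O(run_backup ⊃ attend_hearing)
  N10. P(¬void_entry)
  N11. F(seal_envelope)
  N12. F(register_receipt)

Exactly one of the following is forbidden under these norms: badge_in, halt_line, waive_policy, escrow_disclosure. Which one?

Premise 12 is F(register_receipt), i.e. O(¬register_receipt).
The contrapositive of premise 8 (O(¬verify_receipt ⊃ register_receipt)) is O(¬register_receipt ⊃ verify_receipt), and O(¬register_receipt) is already established, so O(verify_receipt).
Premise 4, O(¬escrow_disclosure ⊃ ¬verify_receipt), contraposes to O(verify_receipt ⊃ escrow_disclosure); with O(verify_receipt) we get O(escrow_disclosure).
The contrapositive of premise 6 (O(attend_hearing ⊃ ¬escrow_disclosure)) is O(escrow_disclosure ⊃ ¬attend_hearing), and O(escrow_disclosure) is already established, so O(¬attend_hearing).
The contrapositive of premise 9 (O(run_backup ⊃ attend_hearing)) is O(¬attend_hearing ⊃ ¬run_backup), and O(¬attend_hearing) is already established, so O(¬run_backup).
Applying K to premise 5 (O(¬run_backup ⊃ badge_in)) and O(¬run_backup) yields O(badge_in).
Premise 1 is O(waive_policy ⊃ ¬badge_in); contrapositively O(badge_in ⊃ ¬waive_policy). Since O(badge_in) holds, K gives O(¬waive_policy).
So O(¬waive_policy) holds, i.e. waive_policy is forbidden. None of the other listed options is forbidden under the premises.

waive_policy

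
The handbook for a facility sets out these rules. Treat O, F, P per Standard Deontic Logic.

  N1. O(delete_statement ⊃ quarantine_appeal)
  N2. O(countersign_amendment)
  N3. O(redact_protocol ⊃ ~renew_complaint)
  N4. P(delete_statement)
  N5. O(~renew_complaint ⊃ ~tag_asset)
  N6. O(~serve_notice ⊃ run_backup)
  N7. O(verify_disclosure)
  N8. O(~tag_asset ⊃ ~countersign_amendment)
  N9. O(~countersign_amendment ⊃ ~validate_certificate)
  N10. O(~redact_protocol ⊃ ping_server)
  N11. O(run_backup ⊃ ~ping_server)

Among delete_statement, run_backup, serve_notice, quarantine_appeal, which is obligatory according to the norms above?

From premise 2 we have O(countersign_amendment).
Premise 8 is O(~tag_asset ⊃ ~countersign_amendment); contrapositively O(countersign_amendment ⊃ tag_asset). Since O(countersign_amendment) holds, K gives O(tag_asset).
Premise 5 is O(~renew_complaint ⊃ ~tag_asset); contrapositively O(tag_asset ⊃ renew_complaint). Since O(tag_asset) holds, K gives O(renew_complaint).
Premise 3, O(redact_protocol ⊃ ~renew_complaint), contraposes to O(renew_complaint ⊃ ~redact_protocol); with O(renew_complaint) we get O(~redact_protocol).
Premise 10 is O(~redact_protocol ⊃ ping_server); since O(~redact_protocol), deontic closure gives O(ping_server).
Premise 11, O(run_backup ⊃ ~ping_server), contraposes to O(ping_server ⊃ ~run_backup); with O(ping_server) we get O(~run_backup).
Premise 6 is O(~serve_notice ⊃ run_backup); contrapositively O(~run_backup ⊃ serve_notice). Since O(~run_backup) holds, K gives O(serve_notice).
So O(serve_notice) holds — serve_notice is obligatory. None of the other listed options is made obligatory by any chain of premises.

serve_notice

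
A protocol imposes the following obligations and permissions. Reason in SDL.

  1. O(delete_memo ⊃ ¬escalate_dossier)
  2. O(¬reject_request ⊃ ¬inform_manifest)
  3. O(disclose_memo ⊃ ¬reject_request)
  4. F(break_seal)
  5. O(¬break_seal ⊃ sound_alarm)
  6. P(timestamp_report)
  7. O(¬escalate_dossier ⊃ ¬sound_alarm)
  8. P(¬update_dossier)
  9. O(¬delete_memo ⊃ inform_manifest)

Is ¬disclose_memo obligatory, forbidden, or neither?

Obligatory

Premise 4 is F(break_seal), i.e. O(¬break_seal).
Premise 5 is O(¬break_seal ⊃ sound_alarm); since O(¬break_seal), deontic closure gives O(sound_alarm).
Premise 7, O(¬escalate_dossier ⊃ ¬sound_alarm), contraposes to O(sound_alarm ⊃ escalate_dossier); with O(sound_alarm) we get O(escalate_dossier).
Premise 1, O(delete_memo ⊃ ¬escalate_dossier), contraposes to O(escalate_dossier ⊃ ¬delete_memo); with O(escalate_dossier) we get O(¬delete_memo).
Premise 9 is O(¬delete_memo ⊃ inform_manifest); since O(¬delete_memo), deontic closure gives O(inform_manifest).
Premise 2 is O(¬reject_request ⊃ ¬inform_manifest); contrapositively O(inform_manifest ⊃ reject_request). Since O(inform_manifest) holds, K gives O(reject_request).
The contrapositive of premise 3 (O(disclose_memo ⊃ ¬reject_request)) is O(reject_request ⊃ ¬disclose_memo), and O(reject_request) is already established, so O(¬disclose_memo).
Premises 6, 8 do not contribute to this derivation.
Hence ¬disclose_memo is obligatory.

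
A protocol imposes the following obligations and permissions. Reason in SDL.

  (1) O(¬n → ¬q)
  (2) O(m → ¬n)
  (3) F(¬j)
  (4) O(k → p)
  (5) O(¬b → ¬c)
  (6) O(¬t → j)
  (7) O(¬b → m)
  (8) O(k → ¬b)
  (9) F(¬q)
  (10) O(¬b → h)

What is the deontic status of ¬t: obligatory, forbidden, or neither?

Premise 6 is O(¬t → j); even if O(j) held, inferring O(¬t) would be affirming the consequent — invalid.
No premise or chain of K-axiom applications forces O(¬t), and none forces O(t). So ¬t is neither obligatory nor forbidden under these norms.

Neither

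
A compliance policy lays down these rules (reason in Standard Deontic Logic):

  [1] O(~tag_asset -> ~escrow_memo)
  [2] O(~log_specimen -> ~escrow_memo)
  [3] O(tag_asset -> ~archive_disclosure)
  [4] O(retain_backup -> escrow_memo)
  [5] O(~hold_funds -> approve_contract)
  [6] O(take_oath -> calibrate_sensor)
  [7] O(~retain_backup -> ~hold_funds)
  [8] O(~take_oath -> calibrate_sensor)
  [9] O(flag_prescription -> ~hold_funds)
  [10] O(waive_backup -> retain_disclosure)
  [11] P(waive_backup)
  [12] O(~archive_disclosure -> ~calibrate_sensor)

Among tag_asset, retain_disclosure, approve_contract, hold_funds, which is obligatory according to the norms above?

By case analysis on take_oath: premise 6 gives O(take_oath -> calibrate_sensor) and premise 8 gives O(~take_oath -> calibrate_sensor), so O(calibrate_sensor) either way.
The contrapositive of premise 12 (O(~archive_disclosure -> ~calibrate_sensor)) is O(calibrate_sensor -> archive_disclosure), and O(calibrate_sensor) is already established, so O(archive_disclosure).
The contrapositive of premise 3 (O(tag_asset -> ~archive_disclosure)) is O(archive_disclosure -> ~tag_asset), and O(archive_disclosure) is already established, so O(~tag_asset).
From O(~tag_asset) and premise 1, O(~tag_asset -> ~escrow_memo), we obtain O(~escrow_memo).
Premise 4, O(retain_backup -> escrow_memo), contraposes to O(~escrow_memo -> ~retain_backup); with O(~escrow_memo) we get O(~retain_backup).
With premise 7, O(~retain_backup -> ~hold_funds), the K-axiom yields O(~hold_funds).
Applying K to premise 5 (O(~hold_funds -> approve_contract)) and O(~hold_funds) yields O(approve_contract).
So O(approve_contract) holds — approve_contract is obligatory. None of the other listed options is made obligatory by any chain of premises.

approve_contract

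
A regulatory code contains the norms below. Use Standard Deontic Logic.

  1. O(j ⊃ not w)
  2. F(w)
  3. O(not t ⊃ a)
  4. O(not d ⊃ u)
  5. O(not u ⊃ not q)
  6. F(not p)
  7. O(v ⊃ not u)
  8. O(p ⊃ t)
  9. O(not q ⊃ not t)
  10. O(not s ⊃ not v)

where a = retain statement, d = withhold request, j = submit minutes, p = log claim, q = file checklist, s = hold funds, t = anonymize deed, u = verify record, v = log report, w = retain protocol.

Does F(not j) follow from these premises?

No

Premise 1 is O(j ⊃ not w); even if O(not w) held, inferring O(j) would be affirming the consequent — invalid.
No other premise forces O(j). An ideal world satisfying every premise can still have not j true, so F(not j) is not derivable.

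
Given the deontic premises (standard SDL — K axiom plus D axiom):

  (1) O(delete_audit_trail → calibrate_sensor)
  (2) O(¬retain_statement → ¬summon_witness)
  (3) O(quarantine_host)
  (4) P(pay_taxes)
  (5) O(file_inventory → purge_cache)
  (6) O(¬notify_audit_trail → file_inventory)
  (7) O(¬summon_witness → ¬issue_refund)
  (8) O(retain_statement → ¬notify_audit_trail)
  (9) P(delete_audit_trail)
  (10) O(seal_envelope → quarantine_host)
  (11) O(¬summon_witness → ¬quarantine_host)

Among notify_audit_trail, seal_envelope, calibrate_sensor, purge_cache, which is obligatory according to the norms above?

purge_cache

Premise 3 states O(quarantine_host) outright.
Premise 11 is O(¬summon_witness → ¬quarantine_host); contrapositively O(quarantine_host → summon_witness). Since O(quarantine_host) holds, K gives O(summon_witness).
Premise 2 is O(¬retain_statement → ¬summon_witness); contrapositively O(summon_witness → retain_statement). Since O(summon_witness) holds, K gives O(retain_statement).
Applying K to premise 8 (O(retain_statement → ¬notify_audit_trail)) and O(retain_statement) yields O(¬notify_audit_trail).
With premise 6, O(¬notify_audit_trail → file_inventory), the K-axiom yields O(file_inventory).
Premise 5 is O(file_inventory → purge_cache); since O(file_inventory), deontic closure gives O(purge_cache).
So O(purge_cache) holds — purge_cache is obligatory. None of the other listed options is made obligatory by any chain of premises.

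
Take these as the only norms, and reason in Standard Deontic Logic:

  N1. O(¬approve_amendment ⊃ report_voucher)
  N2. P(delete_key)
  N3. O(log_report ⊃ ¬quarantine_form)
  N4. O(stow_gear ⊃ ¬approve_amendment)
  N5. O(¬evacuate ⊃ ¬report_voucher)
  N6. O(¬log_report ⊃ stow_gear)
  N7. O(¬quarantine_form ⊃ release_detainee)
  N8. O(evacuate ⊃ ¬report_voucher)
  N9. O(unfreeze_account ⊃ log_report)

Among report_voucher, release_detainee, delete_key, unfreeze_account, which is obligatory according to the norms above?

Premises 8 and 5 cover both cases: O(evacuate ⊃ ¬report_voucher) and O(¬evacuate ⊃ ¬report_voucher). Since evacuate ∨ ¬evacuate is a tautology, O(¬report_voucher) follows.
Premise 1 is O(¬approve_amendment ⊃ report_voucher); contrapositively O(¬report_voucher ⊃ approve_amendment). Since O(¬report_voucher) holds, K gives O(approve_amendment).
The contrapositive of premise 4 (O(stow_gear ⊃ ¬approve_amendment)) is O(approve_amendment ⊃ ¬stow_gear), and O(approve_amendment) is already established, so O(¬stow_gear).
The contrapositive of premise 6 (O(¬log_report ⊃ stow_gear)) is O(¬stow_gear ⊃ log_report), and O(¬stow_gear) is already established, so O(log_report).
Applying K to premise 3 (O(log_report ⊃ ¬quarantine_form)) and O(log_report) yields O(¬quarantine_form).
With premise 7, O(¬quarantine_form ⊃ release_detainee), the K-axiom yields O(release_detainee).
So O(release_detainee) holds — release_detainee is obligatory. None of the other listed options is made obligatory by any chain of premises.

release_detainee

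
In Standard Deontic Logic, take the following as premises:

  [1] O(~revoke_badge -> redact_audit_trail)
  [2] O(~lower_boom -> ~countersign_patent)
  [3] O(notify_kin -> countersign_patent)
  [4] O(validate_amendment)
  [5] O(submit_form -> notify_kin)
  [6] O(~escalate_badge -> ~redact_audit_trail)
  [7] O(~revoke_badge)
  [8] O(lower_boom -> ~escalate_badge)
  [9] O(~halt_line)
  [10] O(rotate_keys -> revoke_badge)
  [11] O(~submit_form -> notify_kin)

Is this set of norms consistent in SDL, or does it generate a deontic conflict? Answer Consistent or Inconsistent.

Inconsistent

Premises 5 and 11 are O(submit_form -> notify_kin) and O(~submit_form -> notify_kin); every ideal world satisfies submit_form or ~submit_form, so in either case notify_kin holds — hence O(notify_kin).
Premise 3 is O(notify_kin -> countersign_patent); since O(notify_kin), deontic closure gives O(countersign_patent).
Premise 2, O(~lower_boom -> ~countersign_patent), contraposes to O(countersign_patent -> lower_boom); with O(countersign_patent) we get O(lower_boom).
From O(lower_boom) and premise 8, O(lower_boom -> ~escalate_badge), we obtain O(~escalate_badge).
From O(~escalate_badge) and premise 6, O(~escalate_badge -> ~redact_audit_trail), we obtain O(~redact_audit_trail).
Premise 1, O(~revoke_badge -> redact_audit_trail), contraposes to O(~redact_audit_trail -> revoke_badge); with O(~redact_audit_trail) we get O(revoke_badge).
But premise 7 directly asserts O(~revoke_badge).
We now have both O(revoke_badge) and O(~revoke_badge) — revoke_badge is simultaneously obligatory and forbidden, violating the D-axiom.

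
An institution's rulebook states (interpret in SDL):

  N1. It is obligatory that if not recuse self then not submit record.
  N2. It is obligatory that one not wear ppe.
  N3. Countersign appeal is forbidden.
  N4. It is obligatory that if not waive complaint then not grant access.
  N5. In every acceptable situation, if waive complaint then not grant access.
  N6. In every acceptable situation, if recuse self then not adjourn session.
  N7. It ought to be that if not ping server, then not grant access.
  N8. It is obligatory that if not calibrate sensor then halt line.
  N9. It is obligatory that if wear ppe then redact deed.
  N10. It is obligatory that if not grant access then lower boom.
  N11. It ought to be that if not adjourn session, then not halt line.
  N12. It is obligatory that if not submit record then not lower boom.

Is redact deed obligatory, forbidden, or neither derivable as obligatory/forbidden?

Neither

Premise 9 is O(wear_ppe → redact_deed), but O(wear_ppe) is not derivable from the premises, so it does not yield O(redact_deed).
No premise or chain of K-axiom applications forces O(redact_deed), and none forces O(¬redact_deed). So redact_deed is neither obligatory nor forbidden under these norms.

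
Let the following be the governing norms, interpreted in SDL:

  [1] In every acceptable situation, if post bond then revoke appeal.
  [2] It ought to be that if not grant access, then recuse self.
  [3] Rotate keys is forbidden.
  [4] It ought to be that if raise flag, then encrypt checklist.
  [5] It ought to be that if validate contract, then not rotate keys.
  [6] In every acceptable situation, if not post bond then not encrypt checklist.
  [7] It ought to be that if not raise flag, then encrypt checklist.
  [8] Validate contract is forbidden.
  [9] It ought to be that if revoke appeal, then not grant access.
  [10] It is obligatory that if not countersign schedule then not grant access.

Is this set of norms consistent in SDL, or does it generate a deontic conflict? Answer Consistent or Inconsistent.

Premise 5 is O(validate_contract → ¬rotate_keys); even if O(¬rotate_keys) held, inferring O(validate_contract) would be affirming the consequent — invalid.
So O(validate_contract) is not derivable, and the apparent clash with O(¬validate_contract) does not arise.
A world satisfying every obligation exists (e.g. countersign_schedule=false, encrypt_checklist=true, grant_access=false, post_bond=true, raise_flag=false, recuse_self=true, revoke_appeal=true, rotate_keys=false, validate_contract=false); no atom is both obligatory and forbidden, so the set is consistent.

Consistent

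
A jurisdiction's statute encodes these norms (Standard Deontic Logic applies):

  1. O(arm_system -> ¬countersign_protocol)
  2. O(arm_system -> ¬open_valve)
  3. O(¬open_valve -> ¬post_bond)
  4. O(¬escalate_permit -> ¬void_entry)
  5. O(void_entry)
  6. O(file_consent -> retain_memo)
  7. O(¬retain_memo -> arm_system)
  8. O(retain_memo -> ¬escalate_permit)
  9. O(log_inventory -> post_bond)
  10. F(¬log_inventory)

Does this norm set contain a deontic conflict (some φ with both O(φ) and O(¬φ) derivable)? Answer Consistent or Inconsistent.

Premise 10, F(¬log_inventory), is equivalent to O(log_inventory).
Premise 9 is O(log_inventory -> post_bond); since O(log_inventory), deontic closure gives O(post_bond).
The contrapositive of premise 3 (O(¬open_valve -> ¬post_bond)) is O(post_bond -> open_valve), and O(post_bond) is already established, so O(open_valve).
Premise 2 is O(arm_system -> ¬open_valve); contrapositively O(open_valve -> ¬arm_system). Since O(open_valve) holds, K gives O(¬arm_system).
The contrapositive of premise 7 (O(¬retain_memo -> arm_system)) is O(¬arm_system -> retain_memo), and O(¬arm_system) is already established, so O(retain_memo).
From O(retain_memo) and premise 8, O(retain_memo -> ¬escalate_permit), we obtain O(¬escalate_permit).
From O(¬escalate_permit) and premise 4, O(¬escalate_permit -> ¬void_entry), we obtain O(¬void_entry).
But premise 5 directly asserts O(void_entry).
We now have both O(¬void_entry) and O(void_entry) — void_entry is simultaneously obligatory and forbidden, violating the D-axiom.

Inconsistent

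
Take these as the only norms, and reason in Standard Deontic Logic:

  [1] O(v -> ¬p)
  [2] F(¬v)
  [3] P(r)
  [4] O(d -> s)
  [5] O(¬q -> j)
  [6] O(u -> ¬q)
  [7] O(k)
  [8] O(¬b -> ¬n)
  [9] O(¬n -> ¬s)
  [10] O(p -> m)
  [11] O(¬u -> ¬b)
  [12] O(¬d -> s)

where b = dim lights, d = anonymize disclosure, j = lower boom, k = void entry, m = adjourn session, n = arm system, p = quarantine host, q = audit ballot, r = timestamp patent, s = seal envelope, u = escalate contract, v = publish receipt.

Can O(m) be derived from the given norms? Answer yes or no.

No

Premise 10 is O(p -> m), but O(p) is not derivable from the premises, so it does not yield O(m).
No other premise forces O(m). An ideal world satisfying every premise can still have m false, so O(m) is not derivable.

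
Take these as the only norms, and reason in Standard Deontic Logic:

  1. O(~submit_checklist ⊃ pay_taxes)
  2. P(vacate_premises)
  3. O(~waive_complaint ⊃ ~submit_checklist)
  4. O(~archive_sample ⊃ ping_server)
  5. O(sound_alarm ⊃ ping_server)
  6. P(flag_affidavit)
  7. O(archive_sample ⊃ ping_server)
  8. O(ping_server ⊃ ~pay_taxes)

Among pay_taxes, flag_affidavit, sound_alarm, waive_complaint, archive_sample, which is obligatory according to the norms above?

waive_complaint

Premises 7 and 4 cover both cases: O(archive_sample ⊃ ping_server) and O(~archive_sample ⊃ ping_server). Since archive_sample ∨ ~archive_sample is a tautology, O(ping_server) follows.
Premise 8 is O(ping_server ⊃ ~pay_taxes); since O(ping_server), deontic closure gives O(~pay_taxes).
The contrapositive of premise 1 (O(~submit_checklist ⊃ pay_taxes)) is O(~pay_taxes ⊃ submit_checklist), and O(~pay_taxes) is already established, so O(submit_checklist).
Premise 3 is O(~waive_complaint ⊃ ~submit_checklist); contrapositively O(submit_checklist ⊃ waive_complaint). Since O(submit_checklist) holds, K gives O(waive_complaint).
So O(waive_complaint) holds — waive_complaint is obligatory. None of the other listed options is made obligatory by any chain of premises.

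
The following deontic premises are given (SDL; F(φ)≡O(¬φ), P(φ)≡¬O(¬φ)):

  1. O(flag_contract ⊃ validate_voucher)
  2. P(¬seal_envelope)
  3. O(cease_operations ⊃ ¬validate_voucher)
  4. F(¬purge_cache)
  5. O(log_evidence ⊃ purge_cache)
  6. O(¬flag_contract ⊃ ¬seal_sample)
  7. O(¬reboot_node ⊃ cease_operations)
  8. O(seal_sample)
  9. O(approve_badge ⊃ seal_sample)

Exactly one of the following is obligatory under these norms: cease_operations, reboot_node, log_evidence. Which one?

Premise 8 gives O(seal_sample).
The contrapositive of premise 6 (O(¬flag_contract ⊃ ¬seal_sample)) is O(seal_sample ⊃ flag_contract), and O(seal_sample) is already established, so O(flag_contract).
From O(flag_contract) and premise 1, O(flag_contract ⊃ validate_voucher), we obtain O(validate_voucher).
The contrapositive of premise 3 (O(cease_operations ⊃ ¬validate_voucher)) is O(validate_voucher ⊃ ¬cease_operations), and O(validate_voucher) is already established, so O(¬cease_operations).
The contrapositive of premise 7 (O(¬reboot_node ⊃ cease_operations)) is O(¬cease_operations ⊃ reboot_node), and O(¬cease_operations) is already established, so O(reboot_node).
So O(reboot_node) holds — reboot_node is obligatory. None of the other listed options is made obligatory by any chain of premises.

reboot_node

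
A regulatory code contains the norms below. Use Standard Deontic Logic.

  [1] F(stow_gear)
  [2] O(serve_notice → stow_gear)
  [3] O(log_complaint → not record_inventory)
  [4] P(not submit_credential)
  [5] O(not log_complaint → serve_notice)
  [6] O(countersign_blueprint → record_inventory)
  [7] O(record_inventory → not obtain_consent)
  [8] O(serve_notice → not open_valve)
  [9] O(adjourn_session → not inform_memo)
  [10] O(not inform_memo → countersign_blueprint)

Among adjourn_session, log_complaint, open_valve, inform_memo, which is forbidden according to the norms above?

F(stow_gear) at premise 1 means O(not stow_gear).
Premise 2, O(serve_notice → stow_gear), contraposes to O(not stow_gear → not serve_notice); with O(not stow_gear) we get O(not serve_notice).
Premise 5, O(not log_complaint → serve_notice), contraposes to O(not serve_notice → log_complaint); with O(not serve_notice) we get O(log_complaint).
Premise 3 is O(log_complaint → not record_inventory); since O(log_complaint), deontic closure gives O(not record_inventory).
Premise 6 is O(countersign_blueprint → record_inventory); contrapositively O(not record_inventory → not countersign_blueprint). Since O(not record_inventory) holds, K gives O(not countersign_blueprint).
The contrapositive of premise 10 (O(not inform_memo → countersign_blueprint)) is O(not countersign_blueprint → inform_memo), and O(not countersign_blueprint) is already established, so O(inform_memo).
Premise 9 is O(adjourn_session → not inform_memo); contrapositively O(inform_memo → not adjourn_session). Since O(inform_memo) holds, K gives O(not adjourn_session).
So O(not adjourn_session) holds, i.e. adjourn_session is forbidden. None of the other listed options is forbidden under the premises.

adjourn_session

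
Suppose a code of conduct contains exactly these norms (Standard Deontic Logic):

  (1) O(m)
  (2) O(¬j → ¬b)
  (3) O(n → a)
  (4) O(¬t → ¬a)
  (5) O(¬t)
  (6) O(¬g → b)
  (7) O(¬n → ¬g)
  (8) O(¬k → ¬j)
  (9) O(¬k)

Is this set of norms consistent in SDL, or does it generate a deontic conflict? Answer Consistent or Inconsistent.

Inconsistent

Premise 5 gives O(¬t).
From O(¬t) and premise 4, O(¬t → ¬a), we obtain O(¬a).
Premise 3 is O(n → a); contrapositively O(¬a → ¬n). Since O(¬a) holds, K gives O(¬n).
With premise 7, O(¬n → ¬g), the K-axiom yields O(¬g).
From O(¬g) and premise 6, O(¬g → b), we obtain O(b).
Premise 2, O(¬j → ¬b), contraposes to O(b → j); with O(b) we get O(j).
Premise 8 is O(¬k → ¬j); contrapositively O(j → k). Since O(j) holds, K gives O(k).
Yet premise 9 states O(¬k).
We now have both O(k) and O(¬k) — k is simultaneously obligatory and forbidden, violating the D-axiom.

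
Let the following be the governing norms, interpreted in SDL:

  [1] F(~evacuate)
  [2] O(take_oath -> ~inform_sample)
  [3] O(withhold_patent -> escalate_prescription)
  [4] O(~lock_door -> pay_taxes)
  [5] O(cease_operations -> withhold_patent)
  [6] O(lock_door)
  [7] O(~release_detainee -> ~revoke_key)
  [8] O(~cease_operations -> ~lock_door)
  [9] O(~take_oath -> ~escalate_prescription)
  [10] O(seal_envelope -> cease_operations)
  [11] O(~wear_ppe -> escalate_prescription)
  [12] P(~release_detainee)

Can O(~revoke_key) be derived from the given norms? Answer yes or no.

No

Premise 7 is O(~release_detainee -> ~revoke_key), but O(~release_detainee) is not derivable from the premises (the permission P(~release_detainee) asserts only ~O(release_detainee), not O(~release_detainee)), so it does not yield O(~revoke_key).
No other premise forces O(~revoke_key). An ideal world satisfying every premise can still have ~revoke_key false, so O(~revoke_key) is not derivable.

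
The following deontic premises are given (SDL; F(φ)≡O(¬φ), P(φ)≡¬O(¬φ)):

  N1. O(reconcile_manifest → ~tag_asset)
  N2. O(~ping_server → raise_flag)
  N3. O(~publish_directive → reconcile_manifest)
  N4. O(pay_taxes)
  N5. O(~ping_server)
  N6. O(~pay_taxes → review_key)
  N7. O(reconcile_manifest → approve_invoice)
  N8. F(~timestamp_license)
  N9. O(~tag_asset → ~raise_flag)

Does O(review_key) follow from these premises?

No

Premise 6 is O(~pay_taxes → review_key), but O(~pay_taxes) is not derivable from the premises, so it does not yield O(review_key).
No other premise forces O(review_key). An ideal world satisfying every premise can still have review_key false, so O(review_key) is not derivable.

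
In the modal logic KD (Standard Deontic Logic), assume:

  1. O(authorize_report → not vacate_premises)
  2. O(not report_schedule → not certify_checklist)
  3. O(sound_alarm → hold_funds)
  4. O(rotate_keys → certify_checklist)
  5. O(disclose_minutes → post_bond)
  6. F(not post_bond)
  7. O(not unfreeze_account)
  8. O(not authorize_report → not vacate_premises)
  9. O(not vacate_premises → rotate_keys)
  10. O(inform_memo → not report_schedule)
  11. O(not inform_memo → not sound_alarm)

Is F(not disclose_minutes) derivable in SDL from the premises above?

No

Premise 5 is O(disclose_minutes → post_bond); even if O(post_bond) held, inferring O(disclose_minutes) would be affirming the consequent — invalid.
No other premise forces O(disclose_minutes). An ideal world satisfying every premise can still have not disclose_minutes true, so F(not disclose_minutes) is not derivable.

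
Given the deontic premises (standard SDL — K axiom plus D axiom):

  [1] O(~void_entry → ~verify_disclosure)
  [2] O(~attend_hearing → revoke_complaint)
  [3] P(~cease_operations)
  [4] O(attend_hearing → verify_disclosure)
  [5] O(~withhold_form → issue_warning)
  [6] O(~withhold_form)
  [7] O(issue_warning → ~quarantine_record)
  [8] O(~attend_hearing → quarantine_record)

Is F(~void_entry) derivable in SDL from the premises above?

Premise 6 gives O(~withhold_form).
With premise 5, O(~withhold_form → issue_warning), the K-axiom yields O(issue_warning).
From O(issue_warning) and premise 7, O(issue_warning → ~quarantine_record), we obtain O(~quarantine_record).
Premise 8 is O(~attend_hearing → quarantine_record); contrapositively O(~quarantine_record → attend_hearing). Since O(~quarantine_record) holds, K gives O(attend_hearing).
Premise 4 is O(attend_hearing → verify_disclosure); since O(attend_hearing), deontic closure gives O(verify_disclosure).
Premise 1 is O(~void_entry → ~verify_disclosure); contrapositively O(verify_disclosure → void_entry). Since O(verify_disclosure) holds, K gives O(void_entry).
Premises 2, 3 do not contribute to this derivation.
So O(void_entry) holds, i.e. F(~void_entry). The claim follows.

Yes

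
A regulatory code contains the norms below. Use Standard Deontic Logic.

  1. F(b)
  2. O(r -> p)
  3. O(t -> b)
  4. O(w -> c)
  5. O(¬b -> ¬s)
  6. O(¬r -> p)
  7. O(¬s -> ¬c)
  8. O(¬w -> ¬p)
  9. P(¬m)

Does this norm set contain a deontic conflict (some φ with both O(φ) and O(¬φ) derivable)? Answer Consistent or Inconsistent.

Inconsistent

Premises 2 and 6 are O(r -> p) and O(¬r -> p); every ideal world satisfies r or ¬r, so in either case p holds — hence O(p).
Premise 8 is O(¬w -> ¬p); contrapositively O(p -> w). Since O(p) holds, K gives O(w).
From O(w) and premise 4, O(w -> c), we obtain O(c).
The contrapositive of premise 7 (O(¬s -> ¬c)) is O(c -> s), and O(c) is already established, so O(s).
Premise 5, O(¬b -> ¬s), contraposes to O(s -> b); with O(s) we get O(b).
Yet premise 1 is F(b), i.e. O(¬b).
We now have both O(b) and O(¬b) — b is simultaneously obligatory and forbidden, violating the D-axiom.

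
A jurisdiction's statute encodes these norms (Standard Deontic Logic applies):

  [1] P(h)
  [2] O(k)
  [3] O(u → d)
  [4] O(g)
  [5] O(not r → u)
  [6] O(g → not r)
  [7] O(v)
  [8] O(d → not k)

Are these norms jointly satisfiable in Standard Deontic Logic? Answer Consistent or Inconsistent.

Inconsistent

Premise 2 states O(k) outright.
The contrapositive of premise 8 (O(d → not k)) is O(k → not d), and O(k) is already established, so O(not d).
Premise 3 is O(u → d); contrapositively O(not d → not u). Since O(not d) holds, K gives O(not u).
The contrapositive of premise 5 (O(not r → u)) is O(not u → r), and O(not u) is already established, so O(r).
The contrapositive of premise 6 (O(g → not r)) is O(r → not g), and O(r) is already established, so O(not g).
However, premise 4 gives O(g).
We now have both O(not g) and O(g) — g is simultaneously obligatory and forbidden, violating the D-axiom.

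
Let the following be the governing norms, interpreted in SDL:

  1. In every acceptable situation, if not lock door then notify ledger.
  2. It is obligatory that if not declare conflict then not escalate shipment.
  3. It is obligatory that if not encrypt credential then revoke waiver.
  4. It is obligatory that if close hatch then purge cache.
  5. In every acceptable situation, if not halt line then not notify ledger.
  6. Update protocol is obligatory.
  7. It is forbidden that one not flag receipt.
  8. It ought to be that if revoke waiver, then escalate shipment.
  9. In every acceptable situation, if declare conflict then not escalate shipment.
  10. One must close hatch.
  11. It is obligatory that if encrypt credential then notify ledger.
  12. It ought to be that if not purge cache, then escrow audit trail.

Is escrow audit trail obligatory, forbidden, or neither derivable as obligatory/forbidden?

Neither

Premise 12 is O(¬purge_cache → escrow_audit_trail), but O(¬purge_cache) is not derivable from the premises, so it does not yield O(escrow_audit_trail).
No premise or chain of K-axiom applications forces O(escrow_audit_trail), and none forces O(¬escrow_audit_trail). So escrow_audit_trail is neither obligatory nor forbidden under these norms.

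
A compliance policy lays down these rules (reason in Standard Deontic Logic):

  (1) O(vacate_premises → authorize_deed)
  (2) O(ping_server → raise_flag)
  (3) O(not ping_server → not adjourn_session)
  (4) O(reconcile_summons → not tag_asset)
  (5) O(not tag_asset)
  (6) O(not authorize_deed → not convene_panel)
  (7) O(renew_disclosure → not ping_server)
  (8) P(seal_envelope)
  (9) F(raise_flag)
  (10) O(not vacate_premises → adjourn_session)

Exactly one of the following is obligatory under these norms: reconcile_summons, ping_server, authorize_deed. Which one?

authorize_deed

F(raise_flag) at premise 9 means O(not raise_flag).
The contrapositive of premise 2 (O(ping_server → raise_flag)) is O(not raise_flag → not ping_server), and O(not raise_flag) is already established, so O(not ping_server).
Premise 3 is O(not ping_server → not adjourn_session); since O(not ping_server), deontic closure gives O(not adjourn_session).
Premise 10, O(not vacate_premises → adjourn_session), contraposes to O(not adjourn_session → vacate_premises); with O(not adjourn_session) we get O(vacate_premises).
From O(vacate_premises) and premise 1, O(vacate_premises → authorize_deed), we obtain O(authorize_deed).
So O(authorize_deed) holds — authorize_deed is obligatory. None of the other listed options is made obligatory by any chain of premises.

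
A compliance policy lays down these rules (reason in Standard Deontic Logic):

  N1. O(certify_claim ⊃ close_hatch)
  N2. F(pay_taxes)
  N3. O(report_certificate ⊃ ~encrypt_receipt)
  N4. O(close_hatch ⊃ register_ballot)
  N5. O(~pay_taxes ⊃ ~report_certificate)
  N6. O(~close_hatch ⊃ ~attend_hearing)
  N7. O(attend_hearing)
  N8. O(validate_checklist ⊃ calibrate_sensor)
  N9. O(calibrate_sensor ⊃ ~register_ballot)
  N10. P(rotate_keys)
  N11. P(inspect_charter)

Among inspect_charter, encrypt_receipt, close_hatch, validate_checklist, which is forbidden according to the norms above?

From premise 7 we have O(attend_hearing).
The contrapositive of premise 6 (O(~close_hatch ⊃ ~attend_hearing)) is O(attend_hearing ⊃ close_hatch), and O(attend_hearing) is already established, so O(close_hatch).
With premise 4, O(close_hatch ⊃ register_ballot), the K-axiom yields O(register_ballot).
Premise 9 is O(calibrate_sensor ⊃ ~register_ballot); contrapositively O(register_ballot ⊃ ~calibrate_sensor). Since O(register_ballot) holds, K gives O(~calibrate_sensor).
The contrapositive of premise 8 (O(validate_checklist ⊃ calibrate_sensor)) is O(~calibrate_sensor ⊃ ~validate_checklist), and O(~calibrate_sensor) is already established, so O(~validate_checklist).
So O(~validate_checklist) holds, i.e. validate_checklist is forbidden. None of the other listed options is forbidden under the premises.

validate_checklist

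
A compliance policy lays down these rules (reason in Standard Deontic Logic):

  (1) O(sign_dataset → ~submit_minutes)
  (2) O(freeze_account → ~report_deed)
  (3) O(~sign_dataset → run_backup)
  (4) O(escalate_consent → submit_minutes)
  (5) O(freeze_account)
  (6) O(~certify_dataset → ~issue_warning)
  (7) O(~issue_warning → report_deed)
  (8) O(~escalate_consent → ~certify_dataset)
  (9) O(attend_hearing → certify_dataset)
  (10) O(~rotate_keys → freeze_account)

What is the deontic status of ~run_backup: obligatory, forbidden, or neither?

Forbidden

Premise 5 states O(freeze_account) outright.
With premise 2, O(freeze_account → ~report_deed), the K-axiom yields O(~report_deed).
Premise 7 is O(~issue_warning → report_deed); contrapositively O(~report_deed → issue_warning). Since O(~report_deed) holds, K gives O(issue_warning).
Premise 6 is O(~certify_dataset → ~issue_warning); contrapositively O(issue_warning → certify_dataset). Since O(issue_warning) holds, K gives O(certify_dataset).
Premise 8, O(~escalate_consent → ~certify_dataset), contraposes to O(certify_dataset → escalate_consent); with O(certify_dataset) we get O(escalate_consent).
Premise 4 is O(escalate_consent → submit_minutes); since O(escalate_consent), deontic closure gives O(submit_minutes).
Premise 1 is O(sign_dataset → ~submit_minutes); contrapositively O(submit_minutes → ~sign_dataset). Since O(submit_minutes) holds, K gives O(~sign_dataset).
Applying K to premise 3 (O(~sign_dataset → run_backup)) and O(~sign_dataset) yields O(run_backup).
Premises 9, 10 do not contribute to this derivation.
Thus O(run_backup), which is F(~run_backup): ~run_backup is forbidden.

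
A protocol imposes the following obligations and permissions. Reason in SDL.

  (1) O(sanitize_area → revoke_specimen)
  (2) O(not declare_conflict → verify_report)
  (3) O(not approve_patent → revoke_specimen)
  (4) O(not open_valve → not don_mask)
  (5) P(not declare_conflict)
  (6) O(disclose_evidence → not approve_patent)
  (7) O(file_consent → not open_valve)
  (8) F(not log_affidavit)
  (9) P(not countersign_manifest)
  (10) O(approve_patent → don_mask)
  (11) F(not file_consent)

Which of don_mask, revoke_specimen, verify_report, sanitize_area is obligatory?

Premise 11 is F(not file_consent), i.e. O(file_consent).
With premise 7, O(file_consent → not open_valve), the K-axiom yields O(not open_valve).
Premise 4 is O(not open_valve → not don_mask); since O(not open_valve), deontic closure gives O(not don_mask).
The contrapositive of premise 10 (O(approve_patent → don_mask)) is O(not don_mask → not approve_patent), and O(not don_mask) is already established, so O(not approve_patent).
Premise 3 is O(not approve_patent → revoke_specimen); since O(not approve_patent), deontic closure gives O(revoke_specimen).
So O(revoke_specimen) holds — revoke_specimen is obligatory. None of the other listed options is made obligatory by any chain of premises.

revoke_specimen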